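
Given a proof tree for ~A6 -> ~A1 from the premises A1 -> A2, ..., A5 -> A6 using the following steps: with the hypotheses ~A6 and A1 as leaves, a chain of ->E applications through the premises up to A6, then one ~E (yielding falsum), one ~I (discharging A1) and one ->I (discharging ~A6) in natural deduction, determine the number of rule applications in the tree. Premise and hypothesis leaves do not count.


From hypothesis A1, 5 ->E steps along the 5 premises yield A6.
~E with hypothesis ~A6 gives falsum (1 node); ~I discharging A1 gives ~A1 (1 node); ->I discharging ~A6 gives the goal (1 node).
Total = 5 + 3 = 8 inference nodes.

8


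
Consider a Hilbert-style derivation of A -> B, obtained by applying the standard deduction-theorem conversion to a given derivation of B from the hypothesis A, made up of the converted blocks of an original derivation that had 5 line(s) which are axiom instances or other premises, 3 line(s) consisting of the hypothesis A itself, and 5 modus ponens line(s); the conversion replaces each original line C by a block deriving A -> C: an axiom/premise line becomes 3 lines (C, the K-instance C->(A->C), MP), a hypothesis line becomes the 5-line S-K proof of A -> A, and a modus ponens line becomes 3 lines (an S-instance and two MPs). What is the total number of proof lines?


Deduction-theorem conversion, block by block:
- 5 axiom/premise lines -> 3 lines each = 15
- 3 hypothesis lines -> 5 lines each (identity proof A->A) = 15
- 5 MP lines -> 3 lines each (S-instance, MP, MP) = 15
Total = 15 + 15 + 15 = 45 lines.

45


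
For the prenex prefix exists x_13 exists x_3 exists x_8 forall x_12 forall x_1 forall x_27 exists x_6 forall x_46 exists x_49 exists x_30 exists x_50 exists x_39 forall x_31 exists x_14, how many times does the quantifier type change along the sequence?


Walk the prefix and count type changes:
  position 1: exists -> exists
  position 2: exists -> exists
  position 3: exists -> forall <-- alternation
  position 4: forall -> forall
  position 5: forall -> forall
  position 6: forall -> exists <-- alternation
  position 7: exists -> forall <-- alternation
  position 8: forall -> exists <-- alternation
  position 9: exists -> exists
  position 10: exists -> exists
  position 11: exists -> exists
  position 12: exists -> forall <-- alternation
  position 13: forall -> exists <-- alternation
Total alternations = 6

6


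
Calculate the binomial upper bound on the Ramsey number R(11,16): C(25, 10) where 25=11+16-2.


R(11,16) <= C(11+16-2, 11-1) = C(25, 10)
C(25, 10) = 25! / (10! * 15!)
= 3268760

3268760


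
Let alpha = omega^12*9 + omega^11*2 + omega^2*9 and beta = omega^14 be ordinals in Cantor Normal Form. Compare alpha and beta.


Compare term by term from highest exponent:
alpha = omega^12*9 + omega^11*2 + omega^2*9
beta = omega^14
Term 1: alpha has omega^12*9, beta has omega^14*1
Term 2: alpha has omega^11*2, beta has omega^0*0
Term 3: alpha has omega^2*9, beta has omega^0*0
Result: alpha < beta

alpha < beta


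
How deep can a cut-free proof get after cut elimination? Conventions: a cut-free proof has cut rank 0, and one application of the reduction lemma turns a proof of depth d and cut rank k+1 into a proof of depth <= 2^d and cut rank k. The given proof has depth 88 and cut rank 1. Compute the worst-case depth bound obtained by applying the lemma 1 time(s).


Each rank reduction sends depth d to at most 2^d; cut rank r needs r reductions.
2_0(88) = 88
2_1(88) = 2^88 = 309485009821345068724781056
Cut-free depth bound = 309485009821345068724781056

309485009821345068724781056


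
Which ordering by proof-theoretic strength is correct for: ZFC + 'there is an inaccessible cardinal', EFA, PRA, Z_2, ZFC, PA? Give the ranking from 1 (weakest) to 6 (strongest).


Ordering by consistency strength:
1. EFA
2. PRA
3. PA
4. Z_2
5. ZFC
6. ZFC + 'there is an inaccessible cardinal'


ZFC + 'there is an inaccessible cardinal'=6, EFA=1, PRA=2, Z_2=4, ZFC=5, PA=3


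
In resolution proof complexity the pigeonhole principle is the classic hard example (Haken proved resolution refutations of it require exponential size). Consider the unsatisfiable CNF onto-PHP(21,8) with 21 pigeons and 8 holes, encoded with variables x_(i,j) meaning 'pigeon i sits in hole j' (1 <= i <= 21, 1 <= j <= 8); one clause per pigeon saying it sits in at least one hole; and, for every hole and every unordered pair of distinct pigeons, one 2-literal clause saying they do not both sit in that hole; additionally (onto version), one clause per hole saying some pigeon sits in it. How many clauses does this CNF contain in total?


onto-PHP(21,8): 21 pigeons, 8 holes, 21*8 = 168 variables.
- pigeon clauses: one per pigeon -> 21 clauses
- hole clauses: 8 holes * C(21,2) = 8 * 210 -> 1680 clauses
- onto clauses: one per hole -> 8 clauses
Total clauses = 21 + 1680 + 8 = 1709

1709


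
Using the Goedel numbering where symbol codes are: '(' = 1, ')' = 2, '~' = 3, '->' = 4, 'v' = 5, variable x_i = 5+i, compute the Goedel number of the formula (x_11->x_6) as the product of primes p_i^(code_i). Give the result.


Formula: (x_11->x_6)
Symbol codes: [1, 16, 4, 11, 2]
Primes: [2, 3, 5, 7, 11]
p_1^1 = 2^1 = 2
p_2^16 = 3^16 = 43046721
p_3^4 = 5^4 = 625
p_4^11 = 7^11 = 1977326743
p_5^2 = 11^2 = 121
Product = 12874011685553655078750

12874011685553655078750


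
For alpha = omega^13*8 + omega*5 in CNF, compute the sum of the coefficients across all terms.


CNF: omega^13*8 + omega*5
Coefficients: 8 + 5 = 13

13


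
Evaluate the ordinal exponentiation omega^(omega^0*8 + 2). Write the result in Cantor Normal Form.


omega^(omega^0*8 + 2):
omega^0 = 1, so the exponent is 8 + 2 = 10 (finite ordinal addition).
Result = omega^10, already a single CNF term.

omega^10


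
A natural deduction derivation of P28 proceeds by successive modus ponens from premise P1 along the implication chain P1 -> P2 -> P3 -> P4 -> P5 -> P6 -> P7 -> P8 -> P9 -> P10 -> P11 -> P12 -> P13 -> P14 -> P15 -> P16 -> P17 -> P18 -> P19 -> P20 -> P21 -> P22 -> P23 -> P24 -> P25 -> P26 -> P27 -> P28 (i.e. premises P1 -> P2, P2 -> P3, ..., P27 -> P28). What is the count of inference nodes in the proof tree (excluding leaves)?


We have a chain: P1 -> P2 -> P3 -> P4 -> P5 -> P6 -> P7 -> P8 -> P9 -> P10 -> P11 -> P12 -> P13 -> P14 -> P15 -> P16 -> P17 -> P18 -> P19 -> P20 -> P21 -> P22 -> P23 -> P24 -> P25 -> P26 -> P27 -> P28.
Each modus ponens application produces the next variable.
The chain has 28 propositions, so 28-1 = 27 modus ponens steps.
Total inference nodes = 27

27


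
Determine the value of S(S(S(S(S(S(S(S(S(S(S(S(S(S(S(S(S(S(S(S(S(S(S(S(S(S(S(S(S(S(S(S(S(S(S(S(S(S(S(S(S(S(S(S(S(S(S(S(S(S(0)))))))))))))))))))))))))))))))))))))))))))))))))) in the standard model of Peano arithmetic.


Counting successors applied to 0:
50 applications of S to 0 = 50

50


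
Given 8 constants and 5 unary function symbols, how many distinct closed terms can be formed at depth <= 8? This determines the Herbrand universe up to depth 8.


Herbrand terms by depth:
Depth 0: 8 constants
Depth 1: 40 new terms (running total: 48)
Depth 2: 200 new terms (running total: 248)
Depth 3: 1000 new terms (running total: 1248)
Depth 4: 5000 new terms (running total: 6248)
Depth 5: 25000 new terms (running total: 31248)
Depth 6: 125000 new terms (running total: 156248)
Depth 7: 625000 new terms (running total: 781248)
Depth 8: 3125000 new terms (running total: 3906248)
Total distinct ground terms = 3906248

3906248


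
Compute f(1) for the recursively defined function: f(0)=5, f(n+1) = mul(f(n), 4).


f(0) = 5
f(1) = mul(f(0), 4) = mul(5, 4) = 20


20


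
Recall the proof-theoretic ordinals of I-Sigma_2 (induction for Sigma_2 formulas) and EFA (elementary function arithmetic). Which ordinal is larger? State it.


Proof-theoretic ordinal of I-Sigma_2 (induction for Sigma_2 formulas): omega^(omega^omega)
Proof-theoretic ordinal of EFA (elementary function arithmetic): omega^3
Comparing: omega^3 < omega^(omega^omega).
The larger ordinal is omega^(omega^omega) (from I-Sigma_2 (induction for Sigma_2 formulas)).

omega^(omega^omega)


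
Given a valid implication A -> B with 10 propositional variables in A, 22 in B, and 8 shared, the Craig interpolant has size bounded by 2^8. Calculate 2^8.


Shared atoms = 8
Craig interpolant size bound = 2^8
= 256

256


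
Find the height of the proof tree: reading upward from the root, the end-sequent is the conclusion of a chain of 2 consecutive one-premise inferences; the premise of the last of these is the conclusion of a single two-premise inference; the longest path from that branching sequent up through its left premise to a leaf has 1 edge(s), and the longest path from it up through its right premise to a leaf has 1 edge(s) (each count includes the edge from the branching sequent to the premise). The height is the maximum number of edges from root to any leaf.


Longest path through the left premise: 1 edges (measured from the branching sequent)
Longest path through the right premise: 1 edges
Height of the subtree rooted at the branching sequent: max(1, 1) = 1
The branching sequent sits 2 edges above the root (the chain of one-premise inferences), so height = 1 + 2 = 3

3


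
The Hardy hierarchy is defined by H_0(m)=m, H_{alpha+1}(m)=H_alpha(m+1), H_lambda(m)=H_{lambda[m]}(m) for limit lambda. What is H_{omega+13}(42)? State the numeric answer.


H_{omega+13}(42):
Unwind the 13 successor steps: H_{omega+13}(42) = H_omega(42+13) = H_omega(55).
H_omega(m) = H_m(m) = m + m = 2m.
Result = 2 * 55 = 110

110


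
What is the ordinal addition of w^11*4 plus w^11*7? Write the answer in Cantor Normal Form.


Ordinal addition w^11*4 + w^11*7:
Both terms have the same exponent 11.
w^e*c + w^e*d = w^e*(c+d).
Result = w^11*(4+7) = w^11*11

w^11*11


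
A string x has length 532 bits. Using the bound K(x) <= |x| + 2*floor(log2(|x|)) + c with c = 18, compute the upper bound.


floor(log2(532)) = 9
2 * 9 = 18
K(x) <= 532 + 18 + 18 = 568

568


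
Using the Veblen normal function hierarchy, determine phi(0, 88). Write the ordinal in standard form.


phi(0, 88):
phi(0, beta) = omega^beta by definition.
phi(0, 88) = omega^88

omega^88


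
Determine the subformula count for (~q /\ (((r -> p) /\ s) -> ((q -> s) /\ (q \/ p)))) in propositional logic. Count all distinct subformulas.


Formula: (~q /\ (((r -> p) /\ s) -> ((q -> s) /\ (q \/ p))))
Subformulas found:
  1. q
  2. s
  3. r
  4. p
  5. ~q
  6. (q \/ p)
  7. (r -> p)
  8. (q -> s)
  9. ((r -> p) /\ s)
  10. ((q -> s) /\ (q \/ p))
  11. (((r -> p) /\ s) -> ((q -> s) /\ (q \/ p)))
  12. (~q /\ (((r -> p) /\ s) -> ((q -> s) /\ (q \/ p))))
Total distinct subformulas = 12

12


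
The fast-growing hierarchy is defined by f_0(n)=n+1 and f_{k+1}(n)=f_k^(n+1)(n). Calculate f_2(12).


f_2(12) = f_1^13(12)
f_1(m) = 2m + 1.
Iterating: f_1^k(n) = 2^k*(n+1) - 1.
f_2(12) = 2^13*(12+1) - 1 = 8192*13 - 1 = 106495

106495


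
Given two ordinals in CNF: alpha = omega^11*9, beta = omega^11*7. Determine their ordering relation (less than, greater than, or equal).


Compare term by term from highest exponent:
alpha = omega^11*9
beta = omega^11*7
Term 1: alpha has omega^11*9, beta has omega^11*7
Result: alpha > beta

alpha > beta


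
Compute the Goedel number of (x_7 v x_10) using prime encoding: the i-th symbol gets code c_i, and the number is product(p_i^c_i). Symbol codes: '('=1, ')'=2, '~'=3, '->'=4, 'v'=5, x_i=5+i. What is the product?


Formula: (x_7 v x_10)
Symbol codes: [1, 12, 5, 15, 2]
Primes: [2, 3, 5, 7, 11]
p_1^1 = 2^1 = 2
p_2^12 = 3^12 = 531441
p_3^5 = 5^5 = 3125
p_4^15 = 7^15 = 4747561509943
p_5^2 = 11^2 = 121
Product = 1908055682531748508893750

1908055682531748508893750


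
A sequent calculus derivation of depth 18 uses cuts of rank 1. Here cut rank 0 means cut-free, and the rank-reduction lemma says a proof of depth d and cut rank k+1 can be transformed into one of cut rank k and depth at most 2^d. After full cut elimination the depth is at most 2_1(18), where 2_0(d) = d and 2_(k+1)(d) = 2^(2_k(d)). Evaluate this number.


Each rank reduction sends depth d to at most 2^d; cut rank r needs r reductions.
2_0(18) = 18
2_1(18) = 2^18 = 262144
Cut-free depth bound = 262144

262144


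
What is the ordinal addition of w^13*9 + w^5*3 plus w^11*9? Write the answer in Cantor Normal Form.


Ordinal addition (w^13*9 + w^5*3) + w^11*9:
alpha's leading term has exponent 13 > beta's exponent 11, so it survives.
alpha's tail term has exponent 5 < beta's exponent 11, so it is absorbed by beta.
In ordinal addition, any term followed by a strictly larger-exponent term is absorbed.
Result = w^13*9 + w^11*9

w^13*9 + w^11*9


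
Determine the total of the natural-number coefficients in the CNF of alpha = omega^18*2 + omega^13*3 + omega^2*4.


CNF: omega^18*2 + omega^13*3 + omega^2*4
Coefficients: 2 + 3 + 4 = 9

9


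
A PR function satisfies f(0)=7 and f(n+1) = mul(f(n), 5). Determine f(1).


f(0) = 7
f(1) = mul(f(0), 5) = mul(7, 5) = 35


35


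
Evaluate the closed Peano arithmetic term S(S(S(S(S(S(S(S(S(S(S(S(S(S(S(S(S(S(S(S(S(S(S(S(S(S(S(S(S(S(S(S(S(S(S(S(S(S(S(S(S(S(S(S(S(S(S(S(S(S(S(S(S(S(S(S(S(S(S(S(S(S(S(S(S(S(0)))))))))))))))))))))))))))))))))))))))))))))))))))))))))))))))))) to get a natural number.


Counting successors applied to 0:
66 applications of S to 0 = 66

66


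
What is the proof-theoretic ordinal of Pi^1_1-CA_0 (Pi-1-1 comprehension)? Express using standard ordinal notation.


The proof-theoretic ordinal of Pi^1_1-CA_0 (Pi-1-1 comprehension) is a standard result in ordinal analysis.
This ordinal is the supremum of order types of primitive recursive well-orderings
that the theory can prove to be well-ordered.
For Pi^1_1-CA_0 (Pi-1-1 comprehension), the proof-theoretic ordinal is psi_0(Omega_omega).

psi_0(Omega_omega)


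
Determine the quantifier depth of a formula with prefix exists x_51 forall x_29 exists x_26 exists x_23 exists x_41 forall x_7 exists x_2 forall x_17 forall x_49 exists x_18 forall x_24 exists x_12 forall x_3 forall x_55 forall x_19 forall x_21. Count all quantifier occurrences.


Quantifier prefix has 16 quantifier symbols.
Quantifier depth = 16

16


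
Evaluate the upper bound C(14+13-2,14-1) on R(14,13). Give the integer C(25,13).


R(14,13) <= C(14+13-2, 14-1) = C(25, 13)
C(25, 13) = 25! / (13! * 12!)
= 5200300

5200300


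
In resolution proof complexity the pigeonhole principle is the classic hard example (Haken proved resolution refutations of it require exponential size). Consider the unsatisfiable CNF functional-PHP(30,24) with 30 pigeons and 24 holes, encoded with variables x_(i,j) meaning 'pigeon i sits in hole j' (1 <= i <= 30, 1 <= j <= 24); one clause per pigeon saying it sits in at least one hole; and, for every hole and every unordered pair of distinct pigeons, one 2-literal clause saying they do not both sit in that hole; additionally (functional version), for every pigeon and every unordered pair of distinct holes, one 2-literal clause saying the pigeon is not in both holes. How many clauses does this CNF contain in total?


functional-PHP(30,24): 30 pigeons, 24 holes, 30*24 = 720 variables.
- pigeon clauses: one per pigeon -> 30 clauses
- hole clauses: 24 holes * C(30,2) = 24 * 435 -> 10440 clauses
- functional clauses: 30 pigeons * C(24,2) = 30 * 276 -> 8280 clauses
Total clauses = 30 + 10440 + 8280 = 18750

18750


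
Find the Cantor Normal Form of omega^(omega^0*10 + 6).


omega^(omega^0*10 + 6):
omega^0 = 1, so the exponent is 10 + 6 = 16 (finite ordinal addition).
Result = omega^16, already a single CNF term.

omega^16


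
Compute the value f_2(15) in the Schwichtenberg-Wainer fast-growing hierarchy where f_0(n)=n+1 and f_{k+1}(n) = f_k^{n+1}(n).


f_2(15) = f_1^16(15)
f_1(m) = 2m + 1.
Iterating: f_1^k(n) = 2^k*(n+1) - 1.
f_2(15) = 2^16*(15+1) - 1 = 65536*16 - 1 = 1048575

1048575


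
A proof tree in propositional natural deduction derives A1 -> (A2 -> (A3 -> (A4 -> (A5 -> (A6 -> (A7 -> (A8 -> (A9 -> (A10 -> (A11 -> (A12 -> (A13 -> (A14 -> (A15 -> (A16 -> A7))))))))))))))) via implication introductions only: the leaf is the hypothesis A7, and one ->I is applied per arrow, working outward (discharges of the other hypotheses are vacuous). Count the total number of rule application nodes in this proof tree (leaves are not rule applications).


The formula has 16 arrows (->); its innermost consequent A7 is one of the antecedents,
so the proof starts from the hypothesis leaf A7 (not a rule application) and closes one arrow per ->I.
Building A1 -> (A2 -> (A3 -> (A4 -> (A5 -> (A6 -> (A7 -> (A8 -> (A9 -> (A10 -> (A11 -> (A12 -> (A13 -> (A14 -> (A15 -> (A16 -> A7))))))))))))))) therefore takes 16 nested implication introductions.
Total inference nodes = 16

16


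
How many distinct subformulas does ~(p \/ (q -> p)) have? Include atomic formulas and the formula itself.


Formula: ~(p \/ (q -> p))
Subformulas found:
  1. q
  2. p
  3. (q -> p)
  4. (p \/ (q -> p))
  5. ~(p \/ (q -> p))
Total distinct subformulas = 5

5


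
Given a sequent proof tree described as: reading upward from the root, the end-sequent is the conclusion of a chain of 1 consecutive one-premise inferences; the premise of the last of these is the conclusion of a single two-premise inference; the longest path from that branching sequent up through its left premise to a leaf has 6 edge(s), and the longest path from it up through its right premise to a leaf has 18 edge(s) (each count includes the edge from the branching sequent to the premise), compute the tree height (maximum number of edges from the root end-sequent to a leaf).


Longest path through the left premise: 6 edges (measured from the branching sequent)
Longest path through the right premise: 18 edges
Height of the subtree rooted at the branching sequent: max(6, 18) = 18
The branching sequent sits 1 edges above the root (the chain of one-premise inferences), so height = 18 + 1 = 19

19


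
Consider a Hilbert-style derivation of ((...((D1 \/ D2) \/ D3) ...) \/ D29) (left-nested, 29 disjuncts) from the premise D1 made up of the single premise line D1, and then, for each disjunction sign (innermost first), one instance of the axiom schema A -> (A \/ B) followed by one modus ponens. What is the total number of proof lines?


Building the left-nested 29-ary disjunction from D1:
- 1 premise line (D1)
- 29 disjuncts means 28 disjunction signs; each needs 1 axiom instance + 1 MP = 2 lines: 2 * 28 = 56
Total = 1 + 56 = 57 lines.

57


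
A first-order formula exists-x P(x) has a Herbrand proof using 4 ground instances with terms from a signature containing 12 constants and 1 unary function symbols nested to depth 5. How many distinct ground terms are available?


Herbrand terms by depth:
Depth 0: 12 constants
Depth 1: 12 new terms (running total: 24)
Depth 2: 12 new terms (running total: 36)
Depth 3: 12 new terms (running total: 48)
Depth 4: 12 new terms (running total: 60)
Depth 5: 12 new terms (running total: 72)
Total distinct ground terms = 72

72


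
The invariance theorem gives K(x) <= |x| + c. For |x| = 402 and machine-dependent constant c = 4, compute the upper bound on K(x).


K(x) <= |x| + c = 402 + 4 = 406

406


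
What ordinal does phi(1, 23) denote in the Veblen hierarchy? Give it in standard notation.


phi(1, 23):
phi(1, beta) = epsilon_beta (the beta-th epsilon number).
phi(1, 23) = epsilon_23

epsilon_23


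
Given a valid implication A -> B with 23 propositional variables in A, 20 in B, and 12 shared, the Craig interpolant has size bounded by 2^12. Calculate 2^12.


Shared atoms = 12
Craig interpolant size bound = 2^12
= 4096

4096


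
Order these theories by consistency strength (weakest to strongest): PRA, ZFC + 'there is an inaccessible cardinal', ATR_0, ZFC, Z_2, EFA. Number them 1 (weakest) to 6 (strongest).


Ordering by consistency strength:
1. EFA
2. PRA
3. ATR_0
4. Z_2
5. ZFC
6. ZFC + 'there is an inaccessible cardinal'


PRA=2, ZFC + 'there is an inaccessible cardinal'=6, ATR_0=3, ZFC=5, Z_2=4, EFA=1


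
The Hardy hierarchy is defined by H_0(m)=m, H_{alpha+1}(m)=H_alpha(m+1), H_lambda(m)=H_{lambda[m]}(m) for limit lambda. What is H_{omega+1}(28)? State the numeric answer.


H_{omega+1}(28):
Unwind the 1 successor steps: H_{omega+1}(28) = H_omega(28+1) = H_omega(29).
H_omega(m) = H_m(m) = m + m = 2m.
Result = 2 * 29 = 58

58


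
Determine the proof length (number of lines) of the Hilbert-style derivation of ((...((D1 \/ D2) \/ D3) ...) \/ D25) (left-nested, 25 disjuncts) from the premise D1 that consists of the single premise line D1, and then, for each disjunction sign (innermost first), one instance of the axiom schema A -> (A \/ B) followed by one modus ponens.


Building the left-nested 25-ary disjunction from D1:
- 1 premise line (D1)
- 25 disjuncts means 24 disjunction signs; each needs 1 axiom instance + 1 MP = 2 lines: 2 * 24 = 48
Total = 1 + 48 = 49 lines.

49


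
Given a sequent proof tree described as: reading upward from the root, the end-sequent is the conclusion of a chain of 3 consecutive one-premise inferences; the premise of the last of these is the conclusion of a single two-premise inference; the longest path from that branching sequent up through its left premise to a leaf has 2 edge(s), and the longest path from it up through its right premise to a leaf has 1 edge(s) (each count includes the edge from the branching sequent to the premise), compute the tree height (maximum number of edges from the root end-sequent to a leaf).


Longest path through the left premise: 2 edges (measured from the branching sequent)
Longest path through the right premise: 1 edges
Height of the subtree rooted at the branching sequent: max(2, 1) = 2
The branching sequent sits 3 edges above the root (the chain of one-premise inferences), so height = 2 + 3 = 5

5


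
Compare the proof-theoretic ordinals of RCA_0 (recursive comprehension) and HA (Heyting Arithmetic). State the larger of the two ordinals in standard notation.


Proof-theoretic ordinal of RCA_0 (recursive comprehension): omega^omega
Proof-theoretic ordinal of HA (Heyting Arithmetic): epsilon_0
Comparing: omega^omega < epsilon_0.
The larger ordinal is epsilon_0 (from HA (Heyting Arithmetic)).

epsilon_0


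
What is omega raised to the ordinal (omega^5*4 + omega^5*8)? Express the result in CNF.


omega^(omega^5*4 + omega^5*8):
Both terms of the exponent have the same exponent 5, so they merge: omega^5*4 + omega^5*8 = omega^5*(4+8) = omega^5*12.
omega raised to a CNF ordinal is a single CNF term: Result = omega^(omega^5*12)

omega^(omega^5*12)


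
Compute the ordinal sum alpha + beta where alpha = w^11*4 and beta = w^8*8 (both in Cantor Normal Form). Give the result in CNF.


Ordinal addition w^11*4 + w^8*8:
Leading exponent of alpha (11) > leading exponent of beta (8).
Since alpha's term has higher exponent than beta's leading term,
the sum is simply alpha followed by beta.
Result = w^11*4 + w^8*8

w^11*4 + w^8*8


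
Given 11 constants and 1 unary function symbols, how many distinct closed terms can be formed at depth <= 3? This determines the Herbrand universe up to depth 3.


Herbrand terms by depth:
Depth 0: 11 constants
Depth 1: 11 new terms (running total: 22)
Depth 2: 11 new terms (running total: 33)
Depth 3: 11 new terms (running total: 44)
Total distinct ground terms = 44

44


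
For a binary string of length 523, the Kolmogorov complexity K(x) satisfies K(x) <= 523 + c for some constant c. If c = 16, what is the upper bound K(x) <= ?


K(x) <= |x| + c = 523 + 16 = 539

539


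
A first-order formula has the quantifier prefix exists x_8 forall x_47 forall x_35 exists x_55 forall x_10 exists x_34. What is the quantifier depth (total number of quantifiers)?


Quantifier prefix has 6 quantifier symbols.
Quantifier depth = 6

6


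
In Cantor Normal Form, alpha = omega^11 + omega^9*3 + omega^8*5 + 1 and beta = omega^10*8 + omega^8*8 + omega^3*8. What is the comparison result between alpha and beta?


Compare term by term from highest exponent:
alpha = omega^11 + omega^9*3 + omega^8*5 + 1
beta = omega^10*8 + omega^8*8 + omega^3*8
Term 1: alpha has omega^11*1, beta has omega^10*8
Term 2: alpha has omega^9*3, beta has omega^8*8
Term 3: alpha has omega^8*5, beta has omega^3*8
Term 4: alpha has omega^0*1, beta has omega^0*0
Result: alpha > beta

alpha > beta


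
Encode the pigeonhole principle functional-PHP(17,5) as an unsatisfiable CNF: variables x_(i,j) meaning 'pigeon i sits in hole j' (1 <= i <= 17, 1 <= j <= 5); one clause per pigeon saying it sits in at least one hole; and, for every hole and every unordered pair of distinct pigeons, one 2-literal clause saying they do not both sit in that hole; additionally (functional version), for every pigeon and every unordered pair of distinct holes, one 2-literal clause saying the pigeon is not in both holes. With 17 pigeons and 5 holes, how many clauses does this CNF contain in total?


functional-PHP(17,5): 17 pigeons, 5 holes, 17*5 = 85 variables.
- pigeon clauses: one per pigeon -> 17 clauses
- hole clauses: 5 holes * C(17,2) = 5 * 136 -> 680 clauses
- functional clauses: 17 pigeons * C(5,2) = 17 * 10 -> 170 clauses
Total clauses = 17 + 680 + 170 = 867

867


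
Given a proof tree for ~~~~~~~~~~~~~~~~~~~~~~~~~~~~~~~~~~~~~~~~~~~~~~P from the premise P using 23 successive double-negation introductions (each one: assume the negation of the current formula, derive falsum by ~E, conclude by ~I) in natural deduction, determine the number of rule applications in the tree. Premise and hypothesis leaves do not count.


Each double-negation introduction (from C infer ~~C) uses 2 inference nodes: one ~E (C and ~C give falsum) and one ~I (discharge ~C).
23 double negations = 23 * 2 = 46 inference nodes.

46


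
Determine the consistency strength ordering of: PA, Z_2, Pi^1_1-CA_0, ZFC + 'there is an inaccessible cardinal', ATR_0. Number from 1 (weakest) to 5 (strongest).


Ordering by consistency strength:
1. PA
2. ATR_0
3. Pi^1_1-CA_0
4. Z_2
5. ZFC + 'there is an inaccessible cardinal'


PA=1, Z_2=4, Pi^1_1-CA_0=3, ZFC + 'there is an inaccessible cardinal'=5, ATR_0=2


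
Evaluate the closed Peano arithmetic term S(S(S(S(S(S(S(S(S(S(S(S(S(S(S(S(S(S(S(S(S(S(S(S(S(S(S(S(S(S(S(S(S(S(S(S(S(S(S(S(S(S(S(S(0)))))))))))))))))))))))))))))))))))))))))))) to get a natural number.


Counting successors applied to 0:
44 applications of S to 0 = 44

44


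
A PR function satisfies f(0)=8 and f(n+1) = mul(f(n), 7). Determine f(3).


f(0) = 8
f(1) = mul(f(0), 7) = mul(8, 7) = 56
f(2) = mul(f(1), 7) = mul(56, 7) = 392
f(3) = mul(f(2), 7) = mul(392, 7) = 2744


2744


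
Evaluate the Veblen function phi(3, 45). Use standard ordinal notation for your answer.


phi(3, 45):
phi(3, beta) = eta_beta (the beta-th eta number, fixed point of zeta).
phi(3, 45) = eta_45

eta_45


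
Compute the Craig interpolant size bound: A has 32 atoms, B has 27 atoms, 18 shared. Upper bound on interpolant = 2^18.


Shared atoms = 18
Craig interpolant size bound = 2^18
= 262144

262144


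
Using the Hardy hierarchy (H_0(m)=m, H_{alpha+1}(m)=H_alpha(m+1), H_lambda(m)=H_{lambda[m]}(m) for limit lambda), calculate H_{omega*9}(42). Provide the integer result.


H_{omega*9}(42):
For the Hardy hierarchy, H_{omega*k}(n) = 2^k * n.
2^9 = 512.
512 * 42 = 21504

21504


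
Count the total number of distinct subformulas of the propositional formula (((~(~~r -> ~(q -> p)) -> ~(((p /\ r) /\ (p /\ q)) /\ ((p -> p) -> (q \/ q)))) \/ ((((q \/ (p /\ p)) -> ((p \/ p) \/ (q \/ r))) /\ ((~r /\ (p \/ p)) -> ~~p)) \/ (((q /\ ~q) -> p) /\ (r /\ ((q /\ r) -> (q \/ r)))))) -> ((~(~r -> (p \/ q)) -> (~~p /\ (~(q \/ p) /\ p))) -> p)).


Formula: (((~(~~r -> ~(q -> p)) -> ~(((p /\ r) /\ (p /\ q)) /\ ((p -> p) -> (q \/ q)))) \/ ((((q \/ (p /\ p)) -> ((p \/ p) \/ (q \/ r))) /\ ((~r /\ (p \/ p)) -> ~~p)) \/ (((q /\ ~q) -> p) /\ (r /\ ((q /\ r) -> (q \/ r)))))) -> ((~(~r -> (p \/ q)) -> (~~p /\ (~(q \/ p) /\ p))) -> p))
Subformulas found:
  1. r
  2. p
  3. q
  4. ~p
  5. ~r
  6. ~q
  7. ~~p
  8. ~~r
  9. (q \/ p)
  10. (p /\ q)
  11. (q -> p)
  12. (p /\ r)
  13. (p -> p)
  14. (p \/ p)
  15. (q \/ r)
  16. (q /\ r)
  17. (p \/ q)
  18. (p /\ p)
  19. (q \/ q)
  20. ~(q -> p)
  21. (q /\ ~q)
  22. ~(q \/ p)
  23. (q \/ (p /\ p))
  24. (~r /\ (p \/ p))
  25. ((q /\ ~q) -> p)
  26. (~(q \/ p) /\ p)
  27. (~r -> (p \/ q))
  28. ~(~r -> (p \/ q))
  29. (~~r -> ~(q -> p))
  30. ~(~~r -> ~(q -> p))
  31. ((p \/ p) \/ (q \/ r))
  32. ((p -> p) -> (q \/ q))
  33. ((q /\ r) -> (q \/ r))
  34. ((p /\ r) /\ (p /\ q))
  35. (~~p /\ (~(q \/ p) /\ p))
  36. ((~r /\ (p \/ p)) -> ~~p)
  37. (r /\ ((q /\ r) -> (q \/ r)))
  38. ((q \/ (p /\ p)) -> ((p \/ p) \/ (q \/ r)))
  39. (~(~r -> (p \/ q)) -> (~~p /\ (~(q \/ p) /\ p)))
  40. (((p /\ r) /\ (p /\ q)) /\ ((p -> p) -> (q \/ q)))
  41. (((q /\ ~q) -> p) /\ (r /\ ((q /\ r) -> (q \/ r))))
  42. ~(((p /\ r) /\ (p /\ q)) /\ ((p -> p) -> (q \/ q)))
  43. ((~(~r -> (p \/ q)) -> (~~p /\ (~(q \/ p) /\ p))) -> p)
  44. (((q \/ (p /\ p)) -> ((p \/ p) \/ (q \/ r))) /\ ((~r /\ (p \/ p)) -> ~~p))
  45. (~(~~r -> ~(q -> p)) -> ~(((p /\ r) /\ (p /\ q)) /\ ((p -> p) -> (q \/ q))))
  46. ((((q \/ (p /\ p)) -> ((p \/ p) \/ (q \/ r))) /\ ((~r /\ (p \/ p)) -> ~~p)) \/ (((q /\ ~q) -> p) /\ (r /\ ((q /\ r) -> (q \/ r)))))
  47. ((~(~~r -> ~(q -> p)) -> ~(((p /\ r) /\ (p /\ q)) /\ ((p -> p) -> (q \/ q)))) \/ ((((q \/ (p /\ p)) -> ((p \/ p) \/ (q \/ r))) /\ ((~r /\ (p \/ p)) -> ~~p)) \/ (((q /\ ~q) -> p) /\ (r /\ ((q /\ r) -> (q \/ r))))))
  48. (((~(~~r -> ~(q -> p)) -> ~(((p /\ r) /\ (p /\ q)) /\ ((p -> p) -> (q \/ q)))) \/ ((((q \/ (p /\ p)) -> ((p \/ p) \/ (q \/ r))) /\ ((~r /\ (p \/ p)) -> ~~p)) \/ (((q /\ ~q) -> p) /\ (r /\ ((q /\ r) -> (q \/ r)))))) -> ((~(~r -> (p \/ q)) -> (~~p /\ (~(q \/ p) /\ p))) -> p))
Total distinct subformulas = 48

48


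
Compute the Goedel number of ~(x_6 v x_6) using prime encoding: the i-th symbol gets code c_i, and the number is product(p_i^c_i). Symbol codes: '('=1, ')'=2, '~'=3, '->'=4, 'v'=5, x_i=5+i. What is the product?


Formula: ~(x_6 v x_6)
Symbol codes: [3, 1, 11, 5, 11, 2]
Primes: [2, 3, 5, 7, 11, 13]
p_1^3 = 2^3 = 8
p_2^1 = 3^1 = 3
p_3^11 = 5^11 = 48828125
p_4^5 = 7^5 = 16807
p_5^11 = 11^11 = 285311670611
p_6^2 = 13^2 = 169
Product = 949680959654395327734375000

949680959654395327734375000


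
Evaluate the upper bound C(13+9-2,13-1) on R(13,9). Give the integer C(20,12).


R(13,9) <= C(13+9-2, 13-1) = C(20, 12)
C(20, 12) = 20! / (12! * 8!)
= 125970

125970


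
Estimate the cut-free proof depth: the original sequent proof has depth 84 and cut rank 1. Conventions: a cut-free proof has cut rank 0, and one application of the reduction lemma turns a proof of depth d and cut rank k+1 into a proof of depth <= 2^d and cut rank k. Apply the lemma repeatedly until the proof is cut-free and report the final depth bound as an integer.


Each rank reduction sends depth d to at most 2^d; cut rank r needs r reductions.
2_0(84) = 84
2_1(84) = 2^84 = 19342813113834066795298816
Cut-free depth bound = 19342813113834066795298816

19342813113834066795298816


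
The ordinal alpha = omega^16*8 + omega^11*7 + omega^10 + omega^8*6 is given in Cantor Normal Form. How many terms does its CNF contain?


CNF: omega^16*8 + omega^11*7 + omega^10 + omega^8*6
Count the summands separated by '+':
  term 1: omega^16*8
  term 2: omega^11*7
  term 3: omega^10
  term 4: omega^8*6
Total terms = 4

4


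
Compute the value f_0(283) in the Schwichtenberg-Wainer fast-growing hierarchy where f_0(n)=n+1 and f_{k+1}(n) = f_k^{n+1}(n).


f_0(283) = 283 + 1 = 284

284


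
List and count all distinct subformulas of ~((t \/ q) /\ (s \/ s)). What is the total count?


Formula: ~((t \/ q) /\ (s \/ s))
Subformulas found:
  1. q
  2. s
  3. t
  4. (s \/ s)
  5. (t \/ q)
  6. ((t \/ q) /\ (s \/ s))
  7. ~((t \/ q) /\ (s \/ s))
Total distinct subformulas = 7

7


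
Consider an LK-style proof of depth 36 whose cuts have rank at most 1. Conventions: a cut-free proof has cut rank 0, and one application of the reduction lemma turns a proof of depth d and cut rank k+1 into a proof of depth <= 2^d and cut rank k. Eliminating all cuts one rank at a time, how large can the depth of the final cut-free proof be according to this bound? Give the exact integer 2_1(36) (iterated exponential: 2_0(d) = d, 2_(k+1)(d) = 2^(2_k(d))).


Each rank reduction sends depth d to at most 2^d; cut rank r needs r reductions.
2_0(36) = 36
2_1(36) = 2^36 = 68719476736
Cut-free depth bound = 68719476736

68719476736


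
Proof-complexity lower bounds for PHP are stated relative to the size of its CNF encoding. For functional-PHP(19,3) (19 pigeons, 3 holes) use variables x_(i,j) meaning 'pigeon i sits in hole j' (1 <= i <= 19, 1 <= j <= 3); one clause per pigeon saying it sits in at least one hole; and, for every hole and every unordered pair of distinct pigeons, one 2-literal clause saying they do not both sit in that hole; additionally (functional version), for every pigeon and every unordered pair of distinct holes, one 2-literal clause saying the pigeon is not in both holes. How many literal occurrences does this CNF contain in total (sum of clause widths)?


functional-PHP(19,3): 19 pigeons, 3 holes, 19*3 = 57 variables.
- pigeon clauses: one per pigeon -> 19 clauses of width 3 -> 57 literals
- hole clauses: 3 holes * C(19,2) = 3 * 171 -> 513 clauses of width 2 -> 1026 literals
- functional clauses: 19 pigeons * C(3,2) = 19 * 3 -> 57 clauses of width 2 -> 114 literals
Total literal occurrences = 57 + 1026 + 114 = 1197

1197


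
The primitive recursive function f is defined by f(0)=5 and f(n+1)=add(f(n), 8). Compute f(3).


f(0) = 5
f(1) = add(f(0), 8) = add(5, 8) = 13
f(2) = add(f(1), 8) = add(13, 8) = 21
f(3) = add(f(2), 8) = add(21, 8) = 29


29


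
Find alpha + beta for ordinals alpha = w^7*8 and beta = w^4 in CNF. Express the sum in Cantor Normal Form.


Ordinal addition w^7*8 + w^4:
Leading exponent of alpha (7) > leading exponent of beta (4).
Since alpha's term has higher exponent than beta's leading term,
the sum is simply alpha followed by beta.
Result = w^7*8 + w^4

w^7*8 + w^4


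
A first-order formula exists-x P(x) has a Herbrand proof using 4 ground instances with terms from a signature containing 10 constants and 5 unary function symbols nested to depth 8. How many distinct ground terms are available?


Herbrand terms by depth:
Depth 0: 10 constants
Depth 1: 50 new terms (running total: 60)
Depth 2: 250 new terms (running total: 310)
Depth 3: 1250 new terms (running total: 1560)
Depth 4: 6250 new terms (running total: 7810)
Depth 5: 31250 new terms (running total: 39060)
Depth 6: 156250 new terms (running total: 195310)
Depth 7: 781250 new terms (running total: 976560)
Depth 8: 3906250 new terms (running total: 4882810)
Total distinct ground terms = 4882810

4882810


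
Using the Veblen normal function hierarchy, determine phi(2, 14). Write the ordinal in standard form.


phi(2, 14):
phi(2, beta) = zeta_beta (the beta-th zeta number, fixed point of epsilon).
phi(2, 14) = zeta_14

zeta_14


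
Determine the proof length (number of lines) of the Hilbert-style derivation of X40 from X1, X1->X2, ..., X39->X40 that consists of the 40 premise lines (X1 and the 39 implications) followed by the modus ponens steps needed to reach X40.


We have 40 premise lines: X1 and 39 implications.
Each implication is detached once by MP, giving 39 MP lines.
40 premise lines + 39 MP lines = 79 total lines.

79


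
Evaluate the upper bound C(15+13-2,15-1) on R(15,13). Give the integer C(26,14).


R(15,13) <= C(15+13-2, 15-1) = C(26, 14)
C(26, 14) = 26! / (14! * 12!)
= 9657700

9657700


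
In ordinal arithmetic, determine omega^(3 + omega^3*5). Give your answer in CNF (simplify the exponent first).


omega^(3 + omega^3*5):
In ordinal addition a term is absorbed by a following term of strictly larger exponent: 0 < 3, so 3 + omega^3*5 = omega^3*5.
omega raised to a CNF ordinal is a single CNF term: Result = omega^(omega^3*5)

omega^(omega^3*5)


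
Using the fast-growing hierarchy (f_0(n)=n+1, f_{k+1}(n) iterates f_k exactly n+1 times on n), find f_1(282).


f_1(282) = f_0^283(282)
f_0 adds 1 each time, applied 283 times.
f_1(282) = 282 + 283 = 565

565


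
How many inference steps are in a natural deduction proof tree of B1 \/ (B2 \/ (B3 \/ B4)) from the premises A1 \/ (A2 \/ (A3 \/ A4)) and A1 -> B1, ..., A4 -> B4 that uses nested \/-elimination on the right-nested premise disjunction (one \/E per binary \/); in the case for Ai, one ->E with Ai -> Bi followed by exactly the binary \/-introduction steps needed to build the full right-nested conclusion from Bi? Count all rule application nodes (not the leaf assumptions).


Constructive dilemma with 4 branches, all disjunctions right-nested:
- \/E: the premise has 3 binary \/, each eliminated once: 3 nodes.
- ->E: one per case (Ai with Ai -> Bi gives Bi): 4 nodes.
- \/I: in case i < n, Bi needs 1 step to form Bi \/ (B(i+1) \/ ...) and then i-1 steps to prepend B(i-1), ..., B1, i.e. i steps; in case i = n, B4 needs 3 prepend steps.
  \/I total = (1 + 2 + ... + 3) + 3 = 6 + 3 = 9 nodes.
Total = 3 + 4 + 9 = 16

16


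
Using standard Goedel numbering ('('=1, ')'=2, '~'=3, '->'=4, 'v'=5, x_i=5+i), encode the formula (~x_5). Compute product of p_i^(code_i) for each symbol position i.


Formula: (~x_5)
Symbol codes: [1, 3, 10, 2]
Primes: [2, 3, 5, 7]
p_1^1 = 2^1 = 2
p_2^3 = 3^3 = 27
p_3^10 = 5^10 = 9765625
p_4^2 = 7^2 = 49
Product = 25839843750

25839843750


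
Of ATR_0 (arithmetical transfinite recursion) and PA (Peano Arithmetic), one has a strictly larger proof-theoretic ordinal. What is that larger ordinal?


Proof-theoretic ordinal of ATR_0 (arithmetical transfinite recursion): Gamma_0
Proof-theoretic ordinal of PA (Peano Arithmetic): epsilon_0
Comparing: epsilon_0 < Gamma_0.
The larger ordinal is Gamma_0 (from ATR_0 (arithmetical transfinite recursion)).

Gamma_0


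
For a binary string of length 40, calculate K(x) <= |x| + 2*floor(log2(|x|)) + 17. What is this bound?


floor(log2(40)) = 5
2 * 5 = 10
K(x) <= 40 + 10 + 17 = 67

67


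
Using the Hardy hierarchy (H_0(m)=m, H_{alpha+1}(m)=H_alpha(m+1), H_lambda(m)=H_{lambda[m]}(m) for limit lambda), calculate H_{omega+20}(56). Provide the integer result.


H_{omega+20}(56):
Unwind the 20 successor steps: H_{omega+20}(56) = H_omega(56+20) = H_omega(76).
H_omega(m) = H_m(m) = m + m = 2m.
Result = 2 * 76 = 152

152


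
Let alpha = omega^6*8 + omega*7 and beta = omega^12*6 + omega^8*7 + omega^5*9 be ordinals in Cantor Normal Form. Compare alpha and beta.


Compare term by term from highest exponent:
alpha = omega^6*8 + omega*7
beta = omega^12*6 + omega^8*7 + omega^5*9
Term 1: alpha has omega^6*8, beta has omega^12*6
Term 2: alpha has omega^1*7, beta has omega^8*7
Term 3: alpha has omega^0*0, beta has omega^5*9
Result: alpha < beta

alpha < beta


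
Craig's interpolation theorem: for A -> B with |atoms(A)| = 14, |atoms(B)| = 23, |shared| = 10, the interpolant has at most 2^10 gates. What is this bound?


Shared atoms = 10
Craig interpolant size bound = 2^10
= 1024

1024


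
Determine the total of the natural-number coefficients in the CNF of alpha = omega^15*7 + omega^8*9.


CNF: omega^15*7 + omega^8*9
Coefficients: 7 + 9 = 16

16


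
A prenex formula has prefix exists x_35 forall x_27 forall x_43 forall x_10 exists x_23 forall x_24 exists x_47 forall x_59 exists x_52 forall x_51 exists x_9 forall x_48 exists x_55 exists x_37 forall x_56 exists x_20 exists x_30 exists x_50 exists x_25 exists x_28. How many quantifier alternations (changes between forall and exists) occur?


Walk the prefix and count type changes:
  position 1: exists -> forall <-- alternation
  position 2: forall -> forall
  position 3: forall -> forall
  position 4: forall -> exists <-- alternation
  position 5: exists -> forall <-- alternation
  position 6: forall -> exists <-- alternation
  position 7: exists -> forall <-- alternation
  position 8: forall -> exists <-- alternation
  position 9: exists -> forall <-- alternation
  position 10: forall -> exists <-- alternation
  position 11: exists -> forall <-- alternation
  position 12: forall -> exists <-- alternation
  position 13: exists -> exists
  position 14: exists -> forall <-- alternation
  position 15: forall -> exists <-- alternation
  position 16: exists -> exists
  position 17: exists -> exists
  position 18: exists -> exists
  position 19: exists -> exists
Total alternations = 12

12
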